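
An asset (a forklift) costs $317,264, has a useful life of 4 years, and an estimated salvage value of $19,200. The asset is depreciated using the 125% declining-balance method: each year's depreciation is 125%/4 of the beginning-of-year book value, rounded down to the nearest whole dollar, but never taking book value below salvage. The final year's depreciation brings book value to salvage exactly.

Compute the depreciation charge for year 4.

Depreciable base = $317,264 − $19,200 = $298,064.
Year 1: ⌊$317,264 × 125%/4⌋ = $99,145. Book value $218,119.
Year 2: ⌊$218,119 × 125%/4⌋ = $68,162. Book value $149,957.
Year 3: ⌊$149,957 × 125%/4⌋ = $46,861. Book value $103,096.
Year 4 (final): $103,096 − $19,200 = $83,896. Book value $19,200.

$83,896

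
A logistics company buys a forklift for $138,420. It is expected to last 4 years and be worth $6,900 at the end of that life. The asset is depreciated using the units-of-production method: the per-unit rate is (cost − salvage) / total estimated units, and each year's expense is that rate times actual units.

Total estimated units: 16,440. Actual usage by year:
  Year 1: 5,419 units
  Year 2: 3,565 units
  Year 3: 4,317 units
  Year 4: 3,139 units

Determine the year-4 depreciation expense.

Depreciable base = $138,420 − $6,900 = $131,520.
Rate = $131,520 / 16,440 units = $8 per unit.
Year 1: 5,419 × $8 = $43,352. Book value $95,068.
Year 2: 3,565 × $8 = $28,520. Book value $66,548.
Year 3: 4,317 × $8 = $34,536. Book value $32,012.
Year 4: 3,139 × $8 = $25,112. Book value $6,900.

$25,112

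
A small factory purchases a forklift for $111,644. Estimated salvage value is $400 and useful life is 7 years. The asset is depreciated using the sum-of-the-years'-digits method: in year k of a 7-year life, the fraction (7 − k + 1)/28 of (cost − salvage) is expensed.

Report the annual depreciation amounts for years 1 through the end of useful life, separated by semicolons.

Depreciable base = $111,644 − $400 = $111,244.
Sum of the years' digits = 7+6+5+4+3+2+1 = 28.
Year 1: $111,244 × 7/28 = $27,811. Book value $83,833.
Year 2: $111,244 × 6/28 = $23,838. Book value $59,995.
Year 3: $111,244 × 5/28 = $19,865. Book value $40,130.
Year 4: $111,244 × 4/28 = $15,892. Book value $24,238.
Year 5: $111,244 × 3/28 = $11,919. Book value $12,319.
Year 6: $111,244 × 2/28 = $7,946. Book value $4,373.
Year 7: $111,244 × 1/28 = $3,973. Book value $400.

$27,811; $23,838; $19,865; $15,892; $11,919; $7,946; $3,973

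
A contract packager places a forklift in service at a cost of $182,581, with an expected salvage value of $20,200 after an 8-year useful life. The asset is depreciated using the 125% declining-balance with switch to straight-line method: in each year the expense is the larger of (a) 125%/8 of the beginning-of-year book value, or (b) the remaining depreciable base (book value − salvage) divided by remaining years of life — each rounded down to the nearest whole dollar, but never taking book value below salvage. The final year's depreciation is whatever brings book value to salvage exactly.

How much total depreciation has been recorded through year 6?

$126,591

Depreciable base = $182,581 − $20,200 = $162,381.
Year 1: DB = ⌊$182,581 × 125%/8⌋ = $28,528; SL = ⌊$162,381/8⌋ = $20,297 → take DB $28,528. Book value $154,053.
Year 2: DB = ⌊$154,053 × 125%/8⌋ = $24,070; SL = ⌊$133,853/7⌋ = $19,121 → take DB $24,070. Book value $129,983.
Year 3: DB = ⌊$129,983 × 125%/8⌋ = $20,309; SL = ⌊$109,783/6⌋ = $18,297 → take DB $20,309. Book value $109,674.
Year 4: DB = ⌊$109,674 × 125%/8⌋ = $17,136; SL = ⌊$89,474/5⌋ = $17,894 → take SL $17,894. Book value $91,780.
Year 5: DB = ⌊$91,780 × 125%/8⌋ = $14,340; SL = ⌊$71,580/4⌋ = $17,895 → take SL $17,895. Book value $73,885.
Year 6: DB = ⌊$73,885 × 125%/8⌋ = $11,544; SL = ⌊$53,685/3⌋ = $17,895 → take SL $17,895. Book value $55,990.
Accumulated through year 6 = $182,581 − $55,990 = $126,591.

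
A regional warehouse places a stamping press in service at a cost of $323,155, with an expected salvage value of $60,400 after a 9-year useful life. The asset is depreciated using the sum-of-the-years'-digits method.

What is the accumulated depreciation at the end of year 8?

$256,916

Depreciable base = $323,155 − $60,400 = $262,755.
Sum of the years' digits = 9+8+7+6+5+4+3+2+1 = 45.
Year 1: $262,755 × 9/45 = $52,551. Book value $270,604.
Year 2: $262,755 × 8/45 = $46,712. Book value $223,892.
Year 3: $262,755 × 7/45 = $40,873. Book value $183,019.
Year 4: $262,755 × 6/45 = $35,034. Book value $147,985.
Year 5: $262,755 × 5/45 = $29,195. Book value $118,790.
Year 6: $262,755 × 4/45 = $23,356. Book value $95,434.
Year 7: $262,755 × 3/45 = $17,517. Book value $77,917.
Year 8: $262,755 × 2/45 = $11,678. Book value $66,239.
Accumulated through year 8 = $323,155 − $66,239 = $256,916.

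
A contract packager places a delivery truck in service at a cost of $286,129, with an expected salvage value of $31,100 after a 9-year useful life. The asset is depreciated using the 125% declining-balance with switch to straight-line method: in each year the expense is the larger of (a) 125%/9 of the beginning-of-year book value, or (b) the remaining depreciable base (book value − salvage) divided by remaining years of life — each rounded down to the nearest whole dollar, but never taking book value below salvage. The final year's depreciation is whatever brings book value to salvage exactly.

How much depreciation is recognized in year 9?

Depreciable base = $286,129 − $31,100 = $255,029.
Year 1: DB = ⌊$286,129 × 125%/9⌋ = $39,740; SL = ⌊$255,029/9⌋ = $28,336 → take DB $39,740. Book value $246,389.
Year 2: DB = ⌊$246,389 × 125%/9⌋ = $34,220; SL = ⌊$215,289/8⌋ = $26,911 → take DB $34,220. Book value $212,169.
Year 3: DB = ⌊$212,169 × 125%/9⌋ = $29,467; SL = ⌊$181,069/7⌋ = $25,867 → take DB $29,467. Book value $182,702.
Year 4: DB = ⌊$182,702 × 125%/9⌋ = $25,375; SL = ⌊$151,602/6⌋ = $25,267 → take DB $25,375. Book value $157,327.
Year 5: DB = ⌊$157,327 × 125%/9⌋ = $21,850; SL = ⌊$126,227/5⌋ = $25,245 → take SL $25,245. Book value $132,082.
Year 6: DB = ⌊$132,082 × 125%/9⌋ = $18,344; SL = ⌊$100,982/4⌋ = $25,245 → take SL $25,245. Book value $106,837.
Year 7: DB = ⌊$106,837 × 125%/9⌋ = $14,838; SL = ⌊$75,737/3⌋ = $25,245 → take SL $25,245. Book value $81,592.
Year 8: DB = ⌊$81,592 × 125%/9⌋ = $11,332; SL = ⌊$50,492/2⌋ = $25,246 → take SL $25,246. Book value $56,346.
Year 9 (final): $56,346 − $31,100 = $25,246. Book value $31,100.

$25,246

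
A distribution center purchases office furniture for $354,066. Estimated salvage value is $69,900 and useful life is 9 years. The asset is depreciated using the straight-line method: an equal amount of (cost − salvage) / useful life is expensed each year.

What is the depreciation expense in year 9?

Depreciable base = $354,066 − $69,900 = $284,166.
Annual expense = $284,166 / 9 = $31,574.

$31,574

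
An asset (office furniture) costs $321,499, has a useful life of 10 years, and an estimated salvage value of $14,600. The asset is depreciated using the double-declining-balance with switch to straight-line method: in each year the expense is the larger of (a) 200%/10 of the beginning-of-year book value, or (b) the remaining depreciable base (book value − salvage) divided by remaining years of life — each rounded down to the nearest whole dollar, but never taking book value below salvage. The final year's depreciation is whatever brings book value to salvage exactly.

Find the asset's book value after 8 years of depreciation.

$49,440

Depreciable base = $321,499 − $14,600 = $306,899.
Year 1: DB = ⌊$321,499 × 200%/10⌋ = $64,299; SL = ⌊$306,899/10⌋ = $30,689 → take DB $64,299. Book value $257,200.
Year 2: DB = ⌊$257,200 × 200%/10⌋ = $51,440; SL = ⌊$242,600/9⌋ = $26,955 → take DB $51,440. Book value $205,760.
Year 3: DB = ⌊$205,760 × 200%/10⌋ = $41,152; SL = ⌊$191,160/8⌋ = $23,895 → take DB $41,152. Book value $164,608.
Year 4: DB = ⌊$164,608 × 200%/10⌋ = $32,921; SL = ⌊$150,008/7⌋ = $21,429 → take DB $32,921. Book value $131,687.
Year 5: DB = ⌊$131,687 × 200%/10⌋ = $26,337; SL = ⌊$117,087/6⌋ = $19,514 → take DB $26,337. Book value $105,350.
Year 6: DB = ⌊$105,350 × 200%/10⌋ = $21,070; SL = ⌊$90,750/5⌋ = $18,150 → take DB $21,070. Book value $84,280.
Year 7: DB = ⌊$84,280 × 200%/10⌋ = $16,856; SL = ⌊$69,680/4⌋ = $17,420 → take SL $17,420. Book value $66,860.
Year 8: DB = ⌊$66,860 × 200%/10⌋ = $13,372; SL = ⌊$52,260/3⌋ = $17,420 → take SL $17,420. Book value $49,440.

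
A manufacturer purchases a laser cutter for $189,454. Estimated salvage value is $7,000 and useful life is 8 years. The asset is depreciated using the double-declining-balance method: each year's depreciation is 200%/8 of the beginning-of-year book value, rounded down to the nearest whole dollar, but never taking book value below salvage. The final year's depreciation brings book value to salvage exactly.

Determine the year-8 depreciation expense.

$18,290

Depreciable base = $189,454 − $7,000 = $182,454.
Year 1: ⌊$189,454 × 200%/8⌋ = $47,363. Book value $142,091.
Year 2: ⌊$142,091 × 200%/8⌋ = $35,522. Book value $106,569.
Year 3: ⌊$106,569 × 200%/8⌋ = $26,642. Book value $79,927.
Year 4: ⌊$79,927 × 200%/8⌋ = $19,981. Book value $59,946.
Year 5: ⌊$59,946 × 200%/8⌋ = $14,986. Book value $44,960.
Year 6: ⌊$44,960 × 200%/8⌋ = $11,240. Book value $33,720.
Year 7: ⌊$33,720 × 200%/8⌋ = $8,430. Book value $25,290.
Year 8 (final): $25,290 − $7,000 = $18,290. Book value $7,000.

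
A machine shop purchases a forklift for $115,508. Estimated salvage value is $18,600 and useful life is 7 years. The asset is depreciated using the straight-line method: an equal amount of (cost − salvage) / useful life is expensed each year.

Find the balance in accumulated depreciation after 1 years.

$13,844

Depreciable base = $115,508 − $18,600 = $96,908.
Annual expense = $96,908 / 7 = $13,844.
End of year 1: book value $101,664.
Accumulated through year 1 = $115,508 − $101,664 = $13,844.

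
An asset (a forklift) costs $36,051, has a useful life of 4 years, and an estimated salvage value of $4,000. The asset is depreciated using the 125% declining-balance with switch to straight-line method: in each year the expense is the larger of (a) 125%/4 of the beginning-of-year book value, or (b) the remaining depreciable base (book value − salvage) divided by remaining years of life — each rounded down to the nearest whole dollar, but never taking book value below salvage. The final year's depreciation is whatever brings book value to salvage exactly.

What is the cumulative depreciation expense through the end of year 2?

$19,010

Depreciable base = $36,051 − $4,000 = $32,051.
Year 1: DB = ⌊$36,051 × 125%/4⌋ = $11,265; SL = ⌊$32,051/4⌋ = $8,012 → take DB $11,265. Book value $24,786.
Year 2: DB = ⌊$24,786 × 125%/4⌋ = $7,745; SL = ⌊$20,786/3⌋ = $6,928 → take DB $7,745. Book value $17,041.
Accumulated through year 2 = $36,051 − $17,041 = $19,010.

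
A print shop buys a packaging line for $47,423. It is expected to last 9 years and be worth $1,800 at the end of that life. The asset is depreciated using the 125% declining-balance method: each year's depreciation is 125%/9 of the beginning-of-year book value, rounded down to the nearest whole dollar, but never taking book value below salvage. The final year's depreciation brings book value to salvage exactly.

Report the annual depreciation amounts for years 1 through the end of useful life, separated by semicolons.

Depreciable base = $47,423 − $1,800 = $45,623.
Year 1: ⌊$47,423 × 125%/9⌋ = $6,586. Book value $40,837.
Year 2: ⌊$40,837 × 125%/9⌋ = $5,671. Book value $35,166.
Year 3: ⌊$35,166 × 125%/9⌋ = $4,884. Book value $30,282.
Year 4: ⌊$30,282 × 125%/9⌋ = $4,205. Book value $26,077.
Year 5: ⌊$26,077 × 125%/9⌋ = $3,621. Book value $22,456.
Year 6: ⌊$22,456 × 125%/9⌋ = $3,118. Book value $19,338.
Year 7: ⌊$19,338 × 125%/9⌋ = $2,685. Book value $16,653.
Year 8: ⌊$16,653 × 125%/9⌋ = $2,312. Book value $14,341.
Year 9 (final): $14,341 − $1,800 = $12,541. Book value $1,800.

$6,586; $5,671; $4,884; $4,205; $3,621; $3,118; $2,685; $2,312; $12,541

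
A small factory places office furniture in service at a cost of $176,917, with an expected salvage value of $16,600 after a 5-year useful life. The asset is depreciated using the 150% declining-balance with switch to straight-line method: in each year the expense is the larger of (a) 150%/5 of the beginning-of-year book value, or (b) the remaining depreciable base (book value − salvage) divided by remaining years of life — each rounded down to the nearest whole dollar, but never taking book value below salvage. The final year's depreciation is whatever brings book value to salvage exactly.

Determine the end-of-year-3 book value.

$60,683

Depreciable base = $176,917 − $16,600 = $160,317.
Year 1: DB = ⌊$176,917 × 150%/5⌋ = $53,075; SL = ⌊$160,317/5⌋ = $32,063 → take DB $53,075. Book value $123,842.
Year 2: DB = ⌊$123,842 × 150%/5⌋ = $37,152; SL = ⌊$107,242/4⌋ = $26,810 → take DB $37,152. Book value $86,690.
Year 3: DB = ⌊$86,690 × 150%/5⌋ = $26,007; SL = ⌊$70,090/3⌋ = $23,363 → take DB $26,007. Book value $60,683.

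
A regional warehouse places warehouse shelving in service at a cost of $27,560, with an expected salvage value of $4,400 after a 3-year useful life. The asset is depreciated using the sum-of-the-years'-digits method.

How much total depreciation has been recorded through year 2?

$19,300

Depreciable base = $27,560 − $4,400 = $23,160.
Sum of the years' digits = 3+2+1 = 6.
Year 1: $23,160 × 3/6 = $11,580. Book value $15,980.
Year 2: $23,160 × 2/6 = $7,720. Book value $8,260.
Accumulated through year 2 = $27,560 − $8,260 = $19,300.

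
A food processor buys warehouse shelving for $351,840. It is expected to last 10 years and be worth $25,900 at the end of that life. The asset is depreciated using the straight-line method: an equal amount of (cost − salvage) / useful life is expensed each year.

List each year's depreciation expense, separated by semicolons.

Depreciable base = $351,840 − $25,900 = $325,940.
Annual expense = $325,940 / 10 = $32,594.
End of year 1: book value $319,246.
End of year 2: book value $286,652.
End of year 3: book value $254,058.
End of year 4: book value $221,464.
End of year 5: book value $188,870.
End of year 6: book value $156,276.
End of year 7: book value $123,682.
End of year 8: book value $91,088.
End of year 9: book value $58,494.
End of year 10: book value $25,900.

$32,594; $32,594; $32,594; $32,594; $32,594; $32,594; $32,594; $32,594; $32,594; $32,594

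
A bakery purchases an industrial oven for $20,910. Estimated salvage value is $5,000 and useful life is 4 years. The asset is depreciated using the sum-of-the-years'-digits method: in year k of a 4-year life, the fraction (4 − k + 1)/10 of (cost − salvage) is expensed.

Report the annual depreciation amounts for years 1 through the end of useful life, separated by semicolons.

$6,364; $4,773; $3,182; $1,591

Depreciable base = $20,910 − $5,000 = $15,910.
Sum of the years' digits = 4+3+2+1 = 10.
Year 1: $15,910 × 4/10 = $6,364. Book value $14,546.
Year 2: $15,910 × 3/10 = $4,773. Book value $9,773.
Year 3: $15,910 × 2/10 = $3,182. Book value $6,591.
Year 4: $15,910 × 1/10 = $1,591. Book value $5,000.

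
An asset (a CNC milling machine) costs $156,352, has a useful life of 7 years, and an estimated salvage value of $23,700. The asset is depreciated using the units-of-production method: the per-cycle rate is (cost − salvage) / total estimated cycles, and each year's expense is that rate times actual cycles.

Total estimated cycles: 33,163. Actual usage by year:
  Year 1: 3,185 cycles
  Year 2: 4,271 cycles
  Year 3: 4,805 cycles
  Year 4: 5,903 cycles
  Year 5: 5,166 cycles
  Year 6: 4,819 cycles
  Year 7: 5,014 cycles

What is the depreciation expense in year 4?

$23,612

Depreciable base = $156,352 − $23,700 = $132,652.
Rate = $132,652 / 33,163 cycles = $4 per cycle.
Year 1: 3,185 × $4 = $12,740. Book value $143,612.
Year 2: 4,271 × $4 = $17,084. Book value $126,528.
Year 3: 4,805 × $4 = $19,220. Book value $107,308.
Year 4: 5,903 × $4 = $23,612. Book value $83,696.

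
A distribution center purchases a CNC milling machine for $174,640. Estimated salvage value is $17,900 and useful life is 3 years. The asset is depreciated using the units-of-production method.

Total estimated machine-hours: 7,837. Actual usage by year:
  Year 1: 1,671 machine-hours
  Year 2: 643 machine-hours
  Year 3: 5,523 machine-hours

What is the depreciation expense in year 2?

Depreciable base = $174,640 − $17,900 = $156,740.
Rate = $156,740 / 7,837 machine-hours = $20 per machine-hour.
Year 1: 1,671 × $20 = $33,420. Book value $141,220.
Year 2: 643 × $20 = $12,860. Book value $128,360.

$12,860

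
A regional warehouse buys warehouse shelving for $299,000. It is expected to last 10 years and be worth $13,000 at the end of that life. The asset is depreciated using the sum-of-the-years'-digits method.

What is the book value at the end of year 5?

Depreciable base = $299,000 − $13,000 = $286,000.
Sum of the years' digits = 10+9+8+7+6+5+4+3+2+1 = 55.
Year 1: $286,000 × 10/55 = $52,000. Book value $247,000.
Year 2: $286,000 × 9/55 = $46,800. Book value $200,200.
Year 3: $286,000 × 8/55 = $41,600. Book value $158,600.
Year 4: $286,000 × 7/55 = $36,400. Book value $122,200.
Year 5: $286,000 × 6/55 = $31,200. Book value $91,000.

$91,000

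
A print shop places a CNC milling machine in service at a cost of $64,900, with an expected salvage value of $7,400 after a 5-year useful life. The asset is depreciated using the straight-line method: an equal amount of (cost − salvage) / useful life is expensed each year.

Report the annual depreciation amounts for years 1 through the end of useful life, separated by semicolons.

Depreciable base = $64,900 − $7,400 = $57,500.
Annual expense = $57,500 / 5 = $11,500.
End of year 1: book value $53,400.
End of year 2: book value $41,900.
End of year 3: book value $30,400.
End of year 4: book value $18,900.
End of year 5: book value $7,400.

$11,500; $11,500; $11,500; $11,500; $11,500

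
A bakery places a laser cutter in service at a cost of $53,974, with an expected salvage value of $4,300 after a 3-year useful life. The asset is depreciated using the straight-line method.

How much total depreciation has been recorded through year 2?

$33,116

Depreciable base = $53,974 − $4,300 = $49,674.
Annual expense = $49,674 / 3 = $16,558.
End of year 1: book value $37,416.
End of year 2: book value $20,858.
Accumulated through year 2 = $53,974 − $20,858 = $33,116.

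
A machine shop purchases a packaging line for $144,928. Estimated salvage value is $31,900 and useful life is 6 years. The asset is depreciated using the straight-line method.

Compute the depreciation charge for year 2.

Depreciable base = $144,928 − $31,900 = $113,028.
Annual expense = $113,028 / 6 = $18,838.

$18,838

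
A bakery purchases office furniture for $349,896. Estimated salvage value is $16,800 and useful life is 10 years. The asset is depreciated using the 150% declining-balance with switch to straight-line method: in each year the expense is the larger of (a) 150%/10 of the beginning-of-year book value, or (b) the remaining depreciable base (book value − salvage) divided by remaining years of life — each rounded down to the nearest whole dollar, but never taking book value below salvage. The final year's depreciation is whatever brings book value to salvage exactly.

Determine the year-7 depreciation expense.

Depreciable base = $349,896 − $16,800 = $333,096.
Year 1: DB = ⌊$349,896 × 150%/10⌋ = $52,484; SL = ⌊$333,096/10⌋ = $33,309 → take DB $52,484. Book value $297,412.
Year 2: DB = ⌊$297,412 × 150%/10⌋ = $44,611; SL = ⌊$280,612/9⌋ = $31,179 → take DB $44,611. Book value $252,801.
Year 3: DB = ⌊$252,801 × 150%/10⌋ = $37,920; SL = ⌊$236,001/8⌋ = $29,500 → take DB $37,920. Book value $214,881.
Year 4: DB = ⌊$214,881 × 150%/10⌋ = $32,232; SL = ⌊$198,081/7⌋ = $28,297 → take DB $32,232. Book value $182,649.
Year 5: DB = ⌊$182,649 × 150%/10⌋ = $27,397; SL = ⌊$165,849/6⌋ = $27,641 → take SL $27,641. Book value $155,008.
Year 6: DB = ⌊$155,008 × 150%/10⌋ = $23,251; SL = ⌊$138,208/5⌋ = $27,641 → take SL $27,641. Book value $127,367.
Year 7: DB = ⌊$127,367 × 150%/10⌋ = $19,105; SL = ⌊$110,567/4⌋ = $27,641 → take SL $27,641. Book value $99,726.

$27,641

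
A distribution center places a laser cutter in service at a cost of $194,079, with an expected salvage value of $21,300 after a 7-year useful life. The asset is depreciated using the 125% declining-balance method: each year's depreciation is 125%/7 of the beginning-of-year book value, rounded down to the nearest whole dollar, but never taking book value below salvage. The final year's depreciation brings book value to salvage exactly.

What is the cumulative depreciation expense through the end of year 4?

$105,717

Depreciable base = $194,079 − $21,300 = $172,779.
Year 1: ⌊$194,079 × 125%/7⌋ = $34,656. Book value $159,423.
Year 2: ⌊$159,423 × 125%/7⌋ = $28,468. Book value $130,955.
Year 3: ⌊$130,955 × 125%/7⌋ = $23,384. Book value $107,571.
Year 4: ⌊$107,571 × 125%/7⌋ = $19,209. Book value $88,362.
Accumulated through year 4 = $194,079 − $88,362 = $105,717.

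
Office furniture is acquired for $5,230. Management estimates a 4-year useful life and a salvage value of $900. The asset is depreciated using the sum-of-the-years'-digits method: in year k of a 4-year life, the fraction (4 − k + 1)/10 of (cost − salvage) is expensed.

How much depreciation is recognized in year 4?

Depreciable base = $5,230 − $900 = $4,330.
Sum of the years' digits = 4+3+2+1 = 10.
Year 1: $4,330 × 4/10 = $1,732. Book value $3,498.
Year 2: $4,330 × 3/10 = $1,299. Book value $2,199.
Year 3: $4,330 × 2/10 = $866. Book value $1,333.
Year 4: $4,330 × 1/10 = $433. Book value $900.

$433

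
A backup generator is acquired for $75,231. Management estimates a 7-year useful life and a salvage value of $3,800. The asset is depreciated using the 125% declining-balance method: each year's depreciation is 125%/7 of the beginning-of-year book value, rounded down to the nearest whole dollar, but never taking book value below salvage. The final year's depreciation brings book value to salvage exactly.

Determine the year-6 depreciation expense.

Depreciable base = $75,231 − $3,800 = $71,431.
Year 1: ⌊$75,231 × 125%/7⌋ = $13,434. Book value $61,797.
Year 2: ⌊$61,797 × 125%/7⌋ = $11,035. Book value $50,762.
Year 3: ⌊$50,762 × 125%/7⌋ = $9,064. Book value $41,698.
Year 4: ⌊$41,698 × 125%/7⌋ = $7,446. Book value $34,252.
Year 5: ⌊$34,252 × 125%/7⌋ = $6,116. Book value $28,136.
Year 6: ⌊$28,136 × 125%/7⌋ = $5,024. Book value $23,112.

$5,024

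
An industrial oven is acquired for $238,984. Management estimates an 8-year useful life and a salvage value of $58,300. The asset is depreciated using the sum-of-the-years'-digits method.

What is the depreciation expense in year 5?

Depreciable base = $238,984 − $58,300 = $180,684.
Sum of the years' digits = 8+7+6+5+4+3+2+1 = 36.
Year 1: $180,684 × 8/36 = $40,152. Book value $198,832.
Year 2: $180,684 × 7/36 = $35,133. Book value $163,699.
Year 3: $180,684 × 6/36 = $30,114. Book value $133,585.
Year 4: $180,684 × 5/36 = $25,095. Book value $108,490.
Year 5: $180,684 × 4/36 = $20,076. Book value $88,414.

$20,076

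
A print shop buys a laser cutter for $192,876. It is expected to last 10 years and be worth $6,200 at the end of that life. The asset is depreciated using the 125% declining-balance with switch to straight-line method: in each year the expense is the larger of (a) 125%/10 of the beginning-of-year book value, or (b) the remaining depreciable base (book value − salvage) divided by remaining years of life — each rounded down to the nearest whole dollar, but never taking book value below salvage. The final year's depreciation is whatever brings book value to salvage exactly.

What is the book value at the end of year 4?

$111,640

Depreciable base = $192,876 − $6,200 = $186,676.
Year 1: DB = ⌊$192,876 × 125%/10⌋ = $24,109; SL = ⌊$186,676/10⌋ = $18,667 → take DB $24,109. Book value $168,767.
Year 2: DB = ⌊$168,767 × 125%/10⌋ = $21,095; SL = ⌊$162,567/9⌋ = $18,063 → take DB $21,095. Book value $147,672.
Year 3: DB = ⌊$147,672 × 125%/10⌋ = $18,459; SL = ⌊$141,472/8⌋ = $17,684 → take DB $18,459. Book value $129,213.
Year 4: DB = ⌊$129,213 × 125%/10⌋ = $16,151; SL = ⌊$123,013/7⌋ = $17,573 → take SL $17,573. Book value $111,640.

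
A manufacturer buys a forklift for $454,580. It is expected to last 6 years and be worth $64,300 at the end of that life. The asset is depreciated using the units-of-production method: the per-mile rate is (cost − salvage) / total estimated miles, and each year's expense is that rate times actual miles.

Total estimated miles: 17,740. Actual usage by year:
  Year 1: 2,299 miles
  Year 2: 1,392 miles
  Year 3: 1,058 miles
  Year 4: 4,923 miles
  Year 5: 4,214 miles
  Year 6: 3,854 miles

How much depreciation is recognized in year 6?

$84,788

Depreciable base = $454,580 − $64,300 = $390,280.
Rate = $390,280 / 17,740 miles = $22 per mile.
Year 1: 2,299 × $22 = $50,578. Book value $404,002.
Year 2: 1,392 × $22 = $30,624. Book value $373,378.
Year 3: 1,058 × $22 = $23,276. Book value $350,102.
Year 4: 4,923 × $22 = $108,306. Book value $241,796.
Year 5: 4,214 × $22 = $92,708. Book value $149,088.
Year 6: 3,854 × $22 = $84,788. Book value $64,300.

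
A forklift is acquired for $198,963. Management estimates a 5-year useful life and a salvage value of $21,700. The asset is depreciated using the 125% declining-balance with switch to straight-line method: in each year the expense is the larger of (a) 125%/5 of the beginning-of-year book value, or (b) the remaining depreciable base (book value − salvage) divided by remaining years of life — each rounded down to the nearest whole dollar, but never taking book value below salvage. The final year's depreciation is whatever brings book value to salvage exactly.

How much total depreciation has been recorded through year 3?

Depreciable base = $198,963 − $21,700 = $177,263.
Year 1: DB = ⌊$198,963 × 125%/5⌋ = $49,740; SL = ⌊$177,263/5⌋ = $35,452 → take DB $49,740. Book value $149,223.
Year 2: DB = ⌊$149,223 × 125%/5⌋ = $37,305; SL = ⌊$127,523/4⌋ = $31,880 → take DB $37,305. Book value $111,918.
Year 3: DB = ⌊$111,918 × 125%/5⌋ = $27,979; SL = ⌊$90,218/3⌋ = $30,072 → take SL $30,072. Book value $81,846.
Accumulated through year 3 = $198,963 − $81,846 = $117,117.

$117,117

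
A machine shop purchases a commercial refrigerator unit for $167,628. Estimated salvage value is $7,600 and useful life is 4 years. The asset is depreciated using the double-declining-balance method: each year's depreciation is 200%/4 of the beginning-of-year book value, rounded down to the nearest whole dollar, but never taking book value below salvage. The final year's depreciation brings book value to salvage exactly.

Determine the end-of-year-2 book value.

$41,907

Depreciable base = $167,628 − $7,600 = $160,028.
Year 1: ⌊$167,628 × 200%/4⌋ = $83,814. Book value $83,814.
Year 2: ⌊$83,814 × 200%/4⌋ = $41,907. Book value $41,907.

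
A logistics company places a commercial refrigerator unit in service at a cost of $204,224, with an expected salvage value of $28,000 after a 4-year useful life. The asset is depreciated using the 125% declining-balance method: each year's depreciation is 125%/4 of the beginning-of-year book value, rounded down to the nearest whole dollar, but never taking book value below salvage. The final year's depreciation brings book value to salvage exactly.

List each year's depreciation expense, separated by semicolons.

$63,820; $43,876; $30,165; $38,363

Depreciable base = $204,224 − $28,000 = $176,224.
Year 1: ⌊$204,224 × 125%/4⌋ = $63,820. Book value $140,404.
Year 2: ⌊$140,404 × 125%/4⌋ = $43,876. Book value $96,528.
Year 3: ⌊$96,528 × 125%/4⌋ = $30,165. Book value $66,363.
Year 4 (final): $66,363 − $28,000 = $38,363. Book value $28,000.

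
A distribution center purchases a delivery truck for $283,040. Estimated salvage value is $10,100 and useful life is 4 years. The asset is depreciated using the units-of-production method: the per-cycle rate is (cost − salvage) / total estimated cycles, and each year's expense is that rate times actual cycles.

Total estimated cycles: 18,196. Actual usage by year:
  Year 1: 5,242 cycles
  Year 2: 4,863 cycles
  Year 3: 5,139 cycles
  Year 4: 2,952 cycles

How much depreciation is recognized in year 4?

$44,280

Depreciable base = $283,040 − $10,100 = $272,940.
Rate = $272,940 / 18,196 cycles = $15 per cycle.
Year 1: 5,242 × $15 = $78,630. Book value $204,410.
Year 2: 4,863 × $15 = $72,945. Book value $131,465.
Year 3: 5,139 × $15 = $77,085. Book value $54,380.
Year 4: 2,952 × $15 = $44,280. Book value $10,100.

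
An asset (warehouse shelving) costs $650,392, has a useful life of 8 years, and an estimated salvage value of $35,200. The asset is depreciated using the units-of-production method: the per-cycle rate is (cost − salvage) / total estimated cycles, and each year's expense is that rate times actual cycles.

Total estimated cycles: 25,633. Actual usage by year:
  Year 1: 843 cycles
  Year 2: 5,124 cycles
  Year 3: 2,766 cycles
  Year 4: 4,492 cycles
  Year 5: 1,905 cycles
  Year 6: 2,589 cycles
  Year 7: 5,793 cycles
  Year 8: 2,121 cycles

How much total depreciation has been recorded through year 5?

$363,120

Depreciable base = $650,392 − $35,200 = $615,192.
Rate = $615,192 / 25,633 cycles = $24 per cycle.
Year 1: 843 × $24 = $20,232. Book value $630,160.
Year 2: 5,124 × $24 = $122,976. Book value $507,184.
Year 3: 2,766 × $24 = $66,384. Book value $440,800.
Year 4: 4,492 × $24 = $107,808. Book value $332,992.
Year 5: 1,905 × $24 = $45,720. Book value $287,272.
Accumulated through year 5 = $650,392 − $287,272 = $363,120.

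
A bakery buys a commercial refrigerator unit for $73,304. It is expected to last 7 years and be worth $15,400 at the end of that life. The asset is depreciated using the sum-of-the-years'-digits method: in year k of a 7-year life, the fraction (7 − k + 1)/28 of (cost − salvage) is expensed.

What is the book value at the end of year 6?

Depreciable base = $73,304 − $15,400 = $57,904.
Sum of the years' digits = 7+6+5+4+3+2+1 = 28.
Year 1: $57,904 × 7/28 = $14,476. Book value $58,828.
Year 2: $57,904 × 6/28 = $12,408. Book value $46,420.
Year 3: $57,904 × 5/28 = $10,340. Book value $36,080.
Year 4: $57,904 × 4/28 = $8,272. Book value $27,808.
Year 5: $57,904 × 3/28 = $6,204. Book value $21,604.
Year 6: $57,904 × 2/28 = $4,136. Book value $17,468.

$17,468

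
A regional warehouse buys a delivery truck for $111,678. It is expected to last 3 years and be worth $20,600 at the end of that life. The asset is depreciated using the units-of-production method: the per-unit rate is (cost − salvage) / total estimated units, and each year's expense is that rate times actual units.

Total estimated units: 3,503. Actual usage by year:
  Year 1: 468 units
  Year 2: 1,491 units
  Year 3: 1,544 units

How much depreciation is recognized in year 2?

Depreciable base = $111,678 − $20,600 = $91,078.
Rate = $91,078 / 3,503 units = $26 per unit.
Year 1: 468 × $26 = $12,168. Book value $99,510.
Year 2: 1,491 × $26 = $38,766. Book value $60,744.

$38,766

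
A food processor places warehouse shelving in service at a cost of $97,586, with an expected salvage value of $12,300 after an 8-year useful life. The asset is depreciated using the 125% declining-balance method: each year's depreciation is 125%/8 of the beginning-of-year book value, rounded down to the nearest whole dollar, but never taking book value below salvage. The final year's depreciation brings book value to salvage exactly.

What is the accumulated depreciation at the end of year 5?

Depreciable base = $97,586 − $12,300 = $85,286.
Year 1: ⌊$97,586 × 125%/8⌋ = $15,247. Book value $82,339.
Year 2: ⌊$82,339 × 125%/8⌋ = $12,865. Book value $69,474.
Year 3: ⌊$69,474 × 125%/8⌋ = $10,855. Book value $58,619.
Year 4: ⌊$58,619 × 125%/8⌋ = $9,159. Book value $49,460.
Year 5: ⌊$49,460 × 125%/8⌋ = $7,728. Book value $41,732.
Accumulated through year 5 = $97,586 − $41,732 = $55,854.

$55,854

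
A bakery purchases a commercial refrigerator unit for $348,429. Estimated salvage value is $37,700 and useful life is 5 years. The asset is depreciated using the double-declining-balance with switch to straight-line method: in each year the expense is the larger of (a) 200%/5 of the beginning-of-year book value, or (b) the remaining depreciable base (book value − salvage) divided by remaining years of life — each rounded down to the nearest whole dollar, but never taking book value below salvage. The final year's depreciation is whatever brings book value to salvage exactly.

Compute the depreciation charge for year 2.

Depreciable base = $348,429 − $37,700 = $310,729.
Year 1: DB = ⌊$348,429 × 200%/5⌋ = $139,371; SL = ⌊$310,729/5⌋ = $62,145 → take DB $139,371. Book value $209,058.
Year 2: DB = ⌊$209,058 × 200%/5⌋ = $83,623; SL = ⌊$171,358/4⌋ = $42,839 → take DB $83,623. Book value $125,435.

$83,623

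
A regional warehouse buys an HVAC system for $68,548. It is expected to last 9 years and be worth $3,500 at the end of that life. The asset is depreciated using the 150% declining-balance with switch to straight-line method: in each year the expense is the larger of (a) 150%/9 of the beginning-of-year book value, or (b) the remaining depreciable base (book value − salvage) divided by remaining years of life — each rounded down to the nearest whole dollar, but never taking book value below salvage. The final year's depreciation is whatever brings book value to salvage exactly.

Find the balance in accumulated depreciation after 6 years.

Depreciable base = $68,548 − $3,500 = $65,048.
Year 1: DB = ⌊$68,548 × 150%/9⌋ = $11,424; SL = ⌊$65,048/9⌋ = $7,227 → take DB $11,424. Book value $57,124.
Year 2: DB = ⌊$57,124 × 150%/9⌋ = $9,520; SL = ⌊$53,624/8⌋ = $6,703 → take DB $9,520. Book value $47,604.
Year 3: DB = ⌊$47,604 × 150%/9⌋ = $7,934; SL = ⌊$44,104/7⌋ = $6,300 → take DB $7,934. Book value $39,670.
Year 4: DB = ⌊$39,670 × 150%/9⌋ = $6,611; SL = ⌊$36,170/6⌋ = $6,028 → take DB $6,611. Book value $33,059.
Year 5: DB = ⌊$33,059 × 150%/9⌋ = $5,509; SL = ⌊$29,559/5⌋ = $5,911 → take SL $5,911. Book value $27,148.
Year 6: DB = ⌊$27,148 × 150%/9⌋ = $4,524; SL = ⌊$23,648/4⌋ = $5,912 → take SL $5,912. Book value $21,236.
Accumulated through year 6 = $68,548 − $21,236 = $47,312.

$47,312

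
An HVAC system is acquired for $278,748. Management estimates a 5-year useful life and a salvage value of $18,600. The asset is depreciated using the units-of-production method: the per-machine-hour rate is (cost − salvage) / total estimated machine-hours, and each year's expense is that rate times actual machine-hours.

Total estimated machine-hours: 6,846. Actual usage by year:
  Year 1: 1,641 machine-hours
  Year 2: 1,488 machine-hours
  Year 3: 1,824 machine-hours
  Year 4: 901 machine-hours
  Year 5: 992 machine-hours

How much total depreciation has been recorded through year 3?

Depreciable base = $278,748 − $18,600 = $260,148.
Rate = $260,148 / 6,846 machine-hours = $38 per machine-hour.
Year 1: 1,641 × $38 = $62,358. Book value $216,390.
Year 2: 1,488 × $38 = $56,544. Book value $159,846.
Year 3: 1,824 × $38 = $69,312. Book value $90,534.
Accumulated through year 3 = $278,748 − $90,534 = $188,214.

$188,214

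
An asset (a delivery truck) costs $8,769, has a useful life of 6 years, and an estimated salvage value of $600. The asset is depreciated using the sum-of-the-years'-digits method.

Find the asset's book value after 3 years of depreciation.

Depreciable base = $8,769 − $600 = $8,169.
Sum of the years' digits = 6+5+4+3+2+1 = 21.
Year 1: $8,169 × 6/21 = $2,334. Book value $6,435.
Year 2: $8,169 × 5/21 = $1,945. Book value $4,490.
Year 3: $8,169 × 4/21 = $1,556. Book value $2,934.

$2,934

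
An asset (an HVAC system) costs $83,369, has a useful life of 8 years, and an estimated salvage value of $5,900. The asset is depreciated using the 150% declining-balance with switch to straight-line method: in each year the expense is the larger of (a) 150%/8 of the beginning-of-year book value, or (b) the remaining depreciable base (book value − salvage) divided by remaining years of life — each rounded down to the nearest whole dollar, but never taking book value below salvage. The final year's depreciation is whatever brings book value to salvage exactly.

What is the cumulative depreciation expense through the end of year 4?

Depreciable base = $83,369 − $5,900 = $77,469.
Year 1: DB = ⌊$83,369 × 150%/8⌋ = $15,631; SL = ⌊$77,469/8⌋ = $9,683 → take DB $15,631. Book value $67,738.
Year 2: DB = ⌊$67,738 × 150%/8⌋ = $12,700; SL = ⌊$61,838/7⌋ = $8,834 → take DB $12,700. Book value $55,038.
Year 3: DB = ⌊$55,038 × 150%/8⌋ = $10,319; SL = ⌊$49,138/6⌋ = $8,189 → take DB $10,319. Book value $44,719.
Year 4: DB = ⌊$44,719 × 150%/8⌋ = $8,384; SL = ⌊$38,819/5⌋ = $7,763 → take DB $8,384. Book value $36,335.
Accumulated through year 4 = $83,369 − $36,335 = $47,034.

$47,034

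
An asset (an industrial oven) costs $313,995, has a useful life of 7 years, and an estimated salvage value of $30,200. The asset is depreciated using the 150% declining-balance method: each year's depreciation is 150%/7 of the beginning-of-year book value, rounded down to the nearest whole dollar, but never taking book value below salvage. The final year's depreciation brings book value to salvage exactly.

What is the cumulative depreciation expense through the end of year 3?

$161,688

Depreciable base = $313,995 − $30,200 = $283,795.
Year 1: ⌊$313,995 × 150%/7⌋ = $67,284. Book value $246,711.
Year 2: ⌊$246,711 × 150%/7⌋ = $52,866. Book value $193,845.
Year 3: ⌊$193,845 × 150%/7⌋ = $41,538. Book value $152,307.
Accumulated through year 3 = $313,995 − $152,307 = $161,688.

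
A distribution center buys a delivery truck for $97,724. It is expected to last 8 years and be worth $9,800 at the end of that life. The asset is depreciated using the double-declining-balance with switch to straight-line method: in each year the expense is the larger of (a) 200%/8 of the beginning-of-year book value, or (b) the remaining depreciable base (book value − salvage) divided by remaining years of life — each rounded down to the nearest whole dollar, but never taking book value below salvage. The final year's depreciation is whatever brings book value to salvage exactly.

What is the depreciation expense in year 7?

$4,348

Depreciable base = $97,724 − $9,800 = $87,924.
Year 1: DB = ⌊$97,724 × 200%/8⌋ = $24,431; SL = ⌊$87,924/8⌋ = $10,990 → take DB $24,431. Book value $73,293.
Year 2: DB = ⌊$73,293 × 200%/8⌋ = $18,323; SL = ⌊$63,493/7⌋ = $9,070 → take DB $18,323. Book value $54,970.
Year 3: DB = ⌊$54,970 × 200%/8⌋ = $13,742; SL = ⌊$45,170/6⌋ = $7,528 → take DB $13,742. Book value $41,228.
Year 4: DB = ⌊$41,228 × 200%/8⌋ = $10,307; SL = ⌊$31,428/5⌋ = $6,285 → take DB $10,307. Book value $30,921.
Year 5: DB = ⌊$30,921 × 200%/8⌋ = $7,730; SL = ⌊$21,121/4⌋ = $5,280 → take DB $7,730. Book value $23,191.
Year 6: DB = ⌊$23,191 × 200%/8⌋ = $5,797; SL = ⌊$13,391/3⌋ = $4,463 → take DB $5,797. Book value $17,394.
Year 7: DB = ⌊$17,394 × 200%/8⌋ = $4,348; SL = ⌊$7,594/2⌋ = $3,797 → take DB $4,348. Book value $13,046.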